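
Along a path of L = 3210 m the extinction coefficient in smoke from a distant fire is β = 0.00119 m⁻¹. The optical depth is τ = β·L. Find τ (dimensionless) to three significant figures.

τ = β·L = 0.00119 × 3210 = 3.8199.

3.82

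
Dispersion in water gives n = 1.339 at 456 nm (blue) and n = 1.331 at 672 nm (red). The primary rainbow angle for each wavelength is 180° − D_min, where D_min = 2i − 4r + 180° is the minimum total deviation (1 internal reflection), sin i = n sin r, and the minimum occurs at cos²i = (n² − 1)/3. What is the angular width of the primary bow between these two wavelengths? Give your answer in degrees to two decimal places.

1.16°

At 456 nm (n = 1.339): cos²i = 0.26431 → i = 59.062°, r = 39.834°, D_min = 138.786°, rainbow angle = 41.214°.
At 672 nm (n = 1.331): cos²i = 0.25719 → i = 59.527°, r = 40.356°, D_min = 137.630°, rainbow angle = 42.370°.
Angular width = |41.214° − 42.370°| = 1.156°.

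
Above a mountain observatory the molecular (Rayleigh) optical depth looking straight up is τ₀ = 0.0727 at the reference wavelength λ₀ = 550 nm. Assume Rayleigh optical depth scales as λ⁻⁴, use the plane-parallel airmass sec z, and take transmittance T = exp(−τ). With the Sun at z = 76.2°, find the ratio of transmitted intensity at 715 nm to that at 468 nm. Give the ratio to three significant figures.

1.61

Airmass: sec 76.2° = 4.1923.
τ(715 nm) = 0.0727 × (550/715)⁴ × 4.1923 = 0.0727 × 0.3501 × 4.1923 = 0.1067.
τ(468 nm) = 0.0727 × (550/468)⁴ × 4.1923 = 0.0727 × 1.9075 × 4.1923 = 0.5814.
T(715)/T(468) = exp(τ_B − τ_A) = exp(0.4747) = 1.6075.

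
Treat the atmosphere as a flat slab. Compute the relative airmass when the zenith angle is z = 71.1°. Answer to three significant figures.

3.09

X = sec z = 1/cos 71.1° = 1/0.3239 = 3.0872.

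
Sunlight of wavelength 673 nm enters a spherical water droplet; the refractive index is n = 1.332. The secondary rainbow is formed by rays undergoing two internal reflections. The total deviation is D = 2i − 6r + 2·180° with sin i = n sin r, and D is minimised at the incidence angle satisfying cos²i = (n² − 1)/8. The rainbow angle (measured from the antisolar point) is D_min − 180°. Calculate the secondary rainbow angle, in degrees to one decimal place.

cos²i = (1.77422 − 1)/8 = 0.09678; i = arccos(0.31109) = 71.875°.
sin r = sin 71.875°/1.332 = 0.71350; r = 45.520°.
D_min = 2·71.875° − 6·45.520° + 360° = 230.628°.
Rainbow angle = D_min − 180° = 50.628°.

50.6°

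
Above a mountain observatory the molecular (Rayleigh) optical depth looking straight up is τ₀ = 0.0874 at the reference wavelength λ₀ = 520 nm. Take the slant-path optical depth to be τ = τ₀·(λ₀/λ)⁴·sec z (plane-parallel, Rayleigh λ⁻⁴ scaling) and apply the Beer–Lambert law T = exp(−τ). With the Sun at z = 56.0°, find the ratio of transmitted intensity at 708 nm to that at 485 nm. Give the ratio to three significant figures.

1.17

Airmass: sec 56.0° = 1.7883.
τ(708 nm) = 0.0874 × (520/708)⁴ × 1.7883 = 0.0874 × 0.2910 × 1.7883 = 0.0455.
τ(485 nm) = 0.0874 × (520/485)⁴ × 1.7883 = 0.0874 × 1.3214 × 1.7883 = 0.2065.
T(708)/T(485) = exp(τ_B − τ_A) = exp(0.1611) = 1.1747.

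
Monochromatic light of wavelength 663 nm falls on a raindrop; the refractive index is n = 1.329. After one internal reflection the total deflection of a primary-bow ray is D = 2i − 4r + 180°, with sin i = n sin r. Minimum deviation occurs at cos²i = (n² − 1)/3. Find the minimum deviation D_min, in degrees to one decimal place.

137.3°

cos²i = (1.76624 − 1)/3 = 0.25541; i = arccos(0.50538) = 59.643°.
sin r = sin 59.643°/1.329 = 0.64928; r = 40.487°.
D_min = 2·59.643° − 4·40.487° + 180° = 137.337°.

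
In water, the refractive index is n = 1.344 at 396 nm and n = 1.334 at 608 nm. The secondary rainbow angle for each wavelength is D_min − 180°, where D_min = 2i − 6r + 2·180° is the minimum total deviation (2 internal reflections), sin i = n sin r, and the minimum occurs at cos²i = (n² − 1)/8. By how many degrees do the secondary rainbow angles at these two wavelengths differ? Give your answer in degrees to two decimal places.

At 396 nm (n = 1.344): cos²i = 0.10079 → i = 71.490°, r = 44.874°, D_min = 233.733°, rainbow angle = 53.733°.
At 608 nm (n = 1.334): cos²i = 0.09744 → i = 71.810°, r = 45.411°, D_min = 231.153°, rainbow angle = 51.153°.
Angular width = |53.733° − 51.153°| = 2.580°.

2.58°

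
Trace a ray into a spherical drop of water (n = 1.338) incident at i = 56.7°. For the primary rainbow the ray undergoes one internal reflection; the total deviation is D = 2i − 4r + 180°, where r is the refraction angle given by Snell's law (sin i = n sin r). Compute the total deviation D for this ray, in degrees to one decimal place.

sin r = sin 56.7° / 1.338 = 0.8358/1.338 = 0.6247; r = 38.66°.
D = 2·56.7° − 4·38.66° + 180° = 113.40° − 154.63° + 180° = 138.77°.

138.8°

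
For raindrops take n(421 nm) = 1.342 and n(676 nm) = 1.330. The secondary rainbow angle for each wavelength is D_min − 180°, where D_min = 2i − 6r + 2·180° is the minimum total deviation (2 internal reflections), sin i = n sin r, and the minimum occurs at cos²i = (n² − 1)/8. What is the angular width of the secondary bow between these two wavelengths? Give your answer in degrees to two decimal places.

3.12°

At 421 nm (n = 1.342): cos²i = 0.10012 → i = 71.554°, r = 44.981°, D_min = 233.222°, rainbow angle = 53.222°.
At 676 nm (n = 1.330): cos²i = 0.09611 → i = 71.940°, r = 45.630°, D_min = 230.101°, rainbow angle = 50.101°.
Angular width = |53.222° − 50.101°| = 3.121°.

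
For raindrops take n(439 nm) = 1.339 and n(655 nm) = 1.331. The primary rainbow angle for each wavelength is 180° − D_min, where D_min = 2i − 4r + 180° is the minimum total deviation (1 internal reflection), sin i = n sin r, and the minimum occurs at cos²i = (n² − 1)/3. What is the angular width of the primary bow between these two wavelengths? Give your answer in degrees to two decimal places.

At 439 nm (n = 1.339): cos²i = 0.26431 → i = 59.062°, r = 39.834°, D_min = 138.786°, rainbow angle = 41.214°.
At 655 nm (n = 1.331): cos²i = 0.25719 → i = 59.527°, r = 40.356°, D_min = 137.630°, rainbow angle = 42.370°.
Angular width = |41.214° − 42.370°| = 1.156°.

1.16°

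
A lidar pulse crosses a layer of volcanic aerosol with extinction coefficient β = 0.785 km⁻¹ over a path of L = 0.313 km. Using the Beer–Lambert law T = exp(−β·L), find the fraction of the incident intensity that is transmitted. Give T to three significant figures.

0.782

τ = β·L = 0.785 × 0.313 = 0.2457.
T = exp(−0.2457) = 0.7822.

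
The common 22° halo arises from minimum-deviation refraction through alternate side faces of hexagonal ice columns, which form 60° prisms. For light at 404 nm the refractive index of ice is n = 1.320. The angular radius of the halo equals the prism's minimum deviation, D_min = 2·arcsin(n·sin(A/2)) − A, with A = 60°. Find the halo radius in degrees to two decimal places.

n·sin(A/2) = 1.320 × sin 30° = 1.320 × 0.5000 = 0.6600.
D_min = 2·arcsin(0.6600) − 60° = 2 × 41.300° − 60° = 22.600°.

22.60°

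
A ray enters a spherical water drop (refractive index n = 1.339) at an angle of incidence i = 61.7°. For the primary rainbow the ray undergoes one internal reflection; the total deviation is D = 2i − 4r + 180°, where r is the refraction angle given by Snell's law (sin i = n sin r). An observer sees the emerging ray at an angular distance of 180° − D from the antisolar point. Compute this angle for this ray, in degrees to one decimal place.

41.1°

sin r = sin 61.7° / 1.339 = 0.8805/1.339 = 0.6576; r = 41.11°.
D = 2·61.7° − 4·41.11° + 180° = 123.40° − 164.46° + 180° = 138.94°.
Angle from antisolar point = 180° − D = 41.06°.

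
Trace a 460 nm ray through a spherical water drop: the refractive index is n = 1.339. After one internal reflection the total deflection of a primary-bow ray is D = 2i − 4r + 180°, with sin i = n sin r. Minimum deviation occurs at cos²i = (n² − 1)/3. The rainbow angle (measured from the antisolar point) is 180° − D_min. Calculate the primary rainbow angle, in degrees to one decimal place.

cos²i = (1.79292 − 1)/3 = 0.26431; i = arccos(0.51411) = 59.062°.
sin r = sin 59.062°/1.339 = 0.64057; r = 39.834°.
D_min = 2·59.062° − 4·39.834° + 180° = 138.786°.
Rainbow angle = 180° − D_min = 41.214°.

41.2°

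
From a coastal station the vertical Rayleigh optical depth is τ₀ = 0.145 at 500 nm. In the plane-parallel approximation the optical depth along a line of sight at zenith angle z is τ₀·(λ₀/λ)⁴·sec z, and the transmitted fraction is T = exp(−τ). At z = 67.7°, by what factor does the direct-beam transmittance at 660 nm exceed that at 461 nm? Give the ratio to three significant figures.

1.50

Airmass: sec 67.7° = 2.6354.
τ(660 nm) = 0.145 × (500/660)⁴ × 2.6354 = 0.145 × 0.3294 × 2.6354 = 0.1259.
τ(461 nm) = 0.145 × (500/461)⁴ × 2.6354 = 0.145 × 1.3838 × 2.6354 = 0.5288.
T(660)/T(461) = exp(τ_B − τ_A) = exp(0.4029) = 1.4962.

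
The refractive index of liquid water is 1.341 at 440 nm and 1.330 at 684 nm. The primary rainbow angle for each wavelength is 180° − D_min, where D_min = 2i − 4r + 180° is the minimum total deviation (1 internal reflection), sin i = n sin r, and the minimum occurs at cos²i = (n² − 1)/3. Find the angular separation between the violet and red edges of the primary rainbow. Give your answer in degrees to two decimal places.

1.59°

At 440 nm (n = 1.341): cos²i = 0.26609 → i = 58.946°, r = 39.705°, D_min = 139.071°, rainbow angle = 40.929°.
At 684 nm (n = 1.330): cos²i = 0.25630 → i = 59.585°, r = 40.422°, D_min = 137.484°, rainbow angle = 42.516°.
Angular width = |40.929° − 42.516°| = 1.588°.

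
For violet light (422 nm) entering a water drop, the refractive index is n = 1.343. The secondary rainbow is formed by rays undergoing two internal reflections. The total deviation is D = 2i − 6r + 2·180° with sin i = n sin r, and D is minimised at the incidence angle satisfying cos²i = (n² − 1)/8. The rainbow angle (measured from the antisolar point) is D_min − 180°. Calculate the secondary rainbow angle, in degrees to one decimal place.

53.5°

cos²i = (1.80365 − 1)/8 = 0.10046; i = arccos(0.31695) = 71.522°.
sin r = sin 71.522°/1.343 = 0.70621; r = 44.928°.
D_min = 2·71.522° − 6·44.928° + 360° = 233.478°.
Rainbow angle = D_min − 180° = 53.478°.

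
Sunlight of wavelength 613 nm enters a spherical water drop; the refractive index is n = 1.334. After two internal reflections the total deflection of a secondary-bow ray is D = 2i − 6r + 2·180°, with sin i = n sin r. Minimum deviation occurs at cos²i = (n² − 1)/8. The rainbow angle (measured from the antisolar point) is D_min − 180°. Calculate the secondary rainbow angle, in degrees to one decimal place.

cos²i = (1.77956 − 1)/8 = 0.09744; i = arccos(0.31216) = 71.810°.
sin r = sin 71.810°/1.334 = 0.71217; r = 45.411°.
D_min = 2·71.810° − 6·45.411° + 360° = 231.153°.
Rainbow angle = D_min − 180° = 51.153°.

51.2°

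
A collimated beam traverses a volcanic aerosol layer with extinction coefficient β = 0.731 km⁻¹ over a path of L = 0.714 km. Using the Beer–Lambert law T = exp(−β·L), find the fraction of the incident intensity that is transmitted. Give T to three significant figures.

τ = β·L = 0.731 × 0.714 = 0.5219.
T = exp(−0.5219) = 0.5934.

0.593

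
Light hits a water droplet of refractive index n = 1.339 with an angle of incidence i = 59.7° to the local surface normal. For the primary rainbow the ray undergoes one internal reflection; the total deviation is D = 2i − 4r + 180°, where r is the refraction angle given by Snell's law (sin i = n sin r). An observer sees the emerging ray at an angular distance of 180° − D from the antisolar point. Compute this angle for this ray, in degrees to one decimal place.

41.2°

sin r = sin 59.7° / 1.339 = 0.8634/1.339 = 0.6448; r = 40.15°.
D = 2·59.7° − 4·40.15° + 180° = 119.40° − 160.60° + 180° = 138.80°.
Angle from antisolar point = 180° − D = 41.20°.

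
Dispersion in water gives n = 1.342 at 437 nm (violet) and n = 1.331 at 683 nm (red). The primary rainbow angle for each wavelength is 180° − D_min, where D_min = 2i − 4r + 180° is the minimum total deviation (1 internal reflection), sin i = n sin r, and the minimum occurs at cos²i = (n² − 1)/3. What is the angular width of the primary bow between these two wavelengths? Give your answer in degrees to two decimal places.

1.58°

At 437 nm (n = 1.342): cos²i = 0.26699 → i = 58.888°, r = 39.641°, D_min = 139.213°, rainbow angle = 40.787°.
At 683 nm (n = 1.331): cos²i = 0.25719 → i = 59.527°, r = 40.356°, D_min = 137.630°, rainbow angle = 42.370°.
Angular width = |40.787° − 42.370°| = 1.583°.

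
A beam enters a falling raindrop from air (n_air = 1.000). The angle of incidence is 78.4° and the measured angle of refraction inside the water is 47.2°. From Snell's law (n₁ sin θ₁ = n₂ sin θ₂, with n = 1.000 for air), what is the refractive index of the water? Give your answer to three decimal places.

n = sin θ_i / sin θ_r = sin 78.4° / sin 47.2° = 0.9796 / 0.7337 = 1.3351.

1.335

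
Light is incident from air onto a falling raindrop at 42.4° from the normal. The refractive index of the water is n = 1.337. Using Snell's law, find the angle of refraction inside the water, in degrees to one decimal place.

Snell: sin θ_r = sin θ_i / n = sin 42.4° / 1.337 = 0.6743 / 1.337 = 0.5043.
θ_r = arcsin(0.5043) = 30.29°.

30.3°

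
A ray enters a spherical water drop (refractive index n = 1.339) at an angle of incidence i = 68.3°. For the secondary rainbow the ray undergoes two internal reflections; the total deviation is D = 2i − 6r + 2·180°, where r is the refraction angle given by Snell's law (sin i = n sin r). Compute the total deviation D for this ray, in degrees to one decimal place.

233.0°

sin r = sin 68.3° / 1.339 = 0.9291/1.339 = 0.6939; r = 43.94°.
D = 2·68.3° − 6·43.94° + 2·180° = 136.60° − 263.64° + 360° = 232.96°.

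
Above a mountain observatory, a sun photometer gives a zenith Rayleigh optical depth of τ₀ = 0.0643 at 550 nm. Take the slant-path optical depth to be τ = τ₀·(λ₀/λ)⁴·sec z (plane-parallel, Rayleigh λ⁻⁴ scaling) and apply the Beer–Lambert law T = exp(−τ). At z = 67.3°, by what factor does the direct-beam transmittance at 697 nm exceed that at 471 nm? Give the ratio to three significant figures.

Airmass: sec 67.3° = 2.5913.
τ(697 nm) = 0.0643 × (550/697)⁴ × 2.5913 = 0.0643 × 0.3877 × 2.5913 = 0.0646.
τ(471 nm) = 0.0643 × (550/471)⁴ × 2.5913 = 0.0643 × 1.8594 × 2.5913 = 0.3098.
T(697)/T(471) = exp(τ_B − τ_A) = exp(0.2452) = 1.2779.

1.28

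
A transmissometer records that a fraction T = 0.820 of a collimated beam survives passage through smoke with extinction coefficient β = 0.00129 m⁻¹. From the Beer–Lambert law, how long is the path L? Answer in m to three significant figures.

Beer–Lambert: T = exp(−βL) ⇒ L = −ln(T)/β = −ln(0.820)/0.00129 = 0.1985/0.00129 = 153.8 m.

154 m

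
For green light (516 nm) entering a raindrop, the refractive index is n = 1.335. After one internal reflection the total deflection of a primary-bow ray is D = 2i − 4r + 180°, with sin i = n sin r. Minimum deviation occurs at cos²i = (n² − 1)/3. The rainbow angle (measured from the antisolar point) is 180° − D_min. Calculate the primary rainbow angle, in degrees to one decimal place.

cos²i = (1.78222 − 1)/3 = 0.26074; i = arccos(0.51063) = 59.294°.
sin r = sin 59.294°/1.335 = 0.64405; r = 40.094°.
D_min = 2·59.294° − 4·40.094° + 180° = 138.212°.
Rainbow angle = 180° − D_min = 41.788°.

41.8°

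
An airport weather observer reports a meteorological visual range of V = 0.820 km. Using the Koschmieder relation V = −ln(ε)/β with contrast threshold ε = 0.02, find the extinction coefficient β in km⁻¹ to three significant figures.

β = −ln(0.02) / V = 3.912 / 0.820 = 4.7708 km⁻¹.

4.77 km⁻¹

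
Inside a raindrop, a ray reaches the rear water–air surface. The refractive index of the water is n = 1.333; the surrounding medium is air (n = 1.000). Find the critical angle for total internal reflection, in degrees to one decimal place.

48.6°

sin θ_c = n_air / n = 1.000 / 1.333 = 0.7502.
θ_c = arcsin(0.7502) = 48.61°.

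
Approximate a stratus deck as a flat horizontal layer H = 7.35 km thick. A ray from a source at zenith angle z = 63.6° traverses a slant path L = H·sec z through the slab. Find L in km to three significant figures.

sec z = 1/cos 63.6° = 2.2490.
L = 7.35 × 2.2490 = 16.530 km.

16.5 km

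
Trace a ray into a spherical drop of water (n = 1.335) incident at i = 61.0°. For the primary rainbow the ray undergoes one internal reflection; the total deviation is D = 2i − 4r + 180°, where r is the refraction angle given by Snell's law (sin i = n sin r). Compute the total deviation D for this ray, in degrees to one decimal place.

sin r = sin 61.0° / 1.335 = 0.8746/1.335 = 0.6551; r = 40.93°.
D = 2·61.0° − 4·40.93° + 180° = 122.00° − 163.72° + 180° = 138.28°.

138.3°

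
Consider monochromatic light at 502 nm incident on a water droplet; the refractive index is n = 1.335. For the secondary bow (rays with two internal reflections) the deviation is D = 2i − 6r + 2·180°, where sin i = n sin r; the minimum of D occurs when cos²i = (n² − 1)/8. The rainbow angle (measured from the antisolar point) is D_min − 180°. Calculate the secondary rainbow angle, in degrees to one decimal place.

cos²i = (1.78222 − 1)/8 = 0.09778; i = arccos(0.31269) = 71.778°.
sin r = sin 71.778°/1.335 = 0.71150; r = 45.357°.
D_min = 2·71.778° − 6·45.357° + 360° = 231.414°.
Rainbow angle = D_min − 180° = 51.414°.

51.4°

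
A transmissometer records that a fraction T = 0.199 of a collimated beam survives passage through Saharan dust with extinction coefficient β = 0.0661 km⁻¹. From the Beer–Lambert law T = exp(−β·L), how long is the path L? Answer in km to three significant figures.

24.4 km

Beer–Lambert: T = exp(−βL) ⇒ L = −ln(T)/β = −ln(0.199)/0.0661 = 1.6145/0.0661 = 24.42 km.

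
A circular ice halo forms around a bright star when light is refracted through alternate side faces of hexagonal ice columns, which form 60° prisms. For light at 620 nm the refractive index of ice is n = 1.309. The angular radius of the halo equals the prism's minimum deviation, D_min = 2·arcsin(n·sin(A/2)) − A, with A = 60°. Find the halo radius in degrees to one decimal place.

n·sin(A/2) = 1.309 × sin 30° = 1.309 × 0.5000 = 0.6545.
D_min = 2·arcsin(0.6545) − 60° = 2 × 40.882° − 60° = 21.763°.

21.8°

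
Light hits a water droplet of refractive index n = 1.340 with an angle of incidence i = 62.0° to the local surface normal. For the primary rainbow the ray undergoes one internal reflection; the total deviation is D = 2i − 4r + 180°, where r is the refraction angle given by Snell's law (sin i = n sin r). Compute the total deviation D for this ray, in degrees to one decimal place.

sin r = sin 62.0° / 1.340 = 0.8829/1.340 = 0.6589; r = 41.22°.
D = 2·62.0° − 4·41.22° + 180° = 124.00° − 164.87° + 180° = 139.13°.

139.1°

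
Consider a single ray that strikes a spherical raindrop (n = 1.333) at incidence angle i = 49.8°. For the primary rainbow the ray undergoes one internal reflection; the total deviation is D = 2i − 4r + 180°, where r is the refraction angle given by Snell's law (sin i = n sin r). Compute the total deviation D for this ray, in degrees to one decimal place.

139.8°

sin r = sin 49.8° / 1.333 = 0.7638/1.333 = 0.5730; r = 34.96°.
D = 2·49.8° − 4·34.96° + 180° = 99.60° − 139.84° + 180° = 139.76°.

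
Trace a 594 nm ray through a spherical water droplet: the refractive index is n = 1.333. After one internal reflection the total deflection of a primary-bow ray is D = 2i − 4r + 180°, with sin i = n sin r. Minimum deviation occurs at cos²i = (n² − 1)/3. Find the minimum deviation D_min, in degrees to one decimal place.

137.9°

cos²i = (1.77689 − 1)/3 = 0.25896; i = arccos(0.50888) = 59.410°.
sin r = sin 59.410°/1.333 = 0.64579; r = 40.225°.
D_min = 2·59.410° − 4·40.225° + 180° = 137.922°.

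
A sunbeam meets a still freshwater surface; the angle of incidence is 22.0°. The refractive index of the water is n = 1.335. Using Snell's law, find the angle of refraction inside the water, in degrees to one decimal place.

16.3°

Snell: sin θ_r = sin θ_i / n = sin 22.0° / 1.335 = 0.3746 / 1.335 = 0.2806.
θ_r = arcsin(0.2806) = 16.30°.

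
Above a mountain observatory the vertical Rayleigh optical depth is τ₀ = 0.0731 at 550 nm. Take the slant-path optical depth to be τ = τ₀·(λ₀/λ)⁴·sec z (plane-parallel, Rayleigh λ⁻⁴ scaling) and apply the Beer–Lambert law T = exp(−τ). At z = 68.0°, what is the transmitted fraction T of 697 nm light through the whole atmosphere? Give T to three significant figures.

0.927

sec 68.0° = 2.6695.
τ = 0.0731 × (550/697)⁴ × 2.6695 = 0.0731 × 0.3877 × 2.6695 = 0.0757.
T = exp(−0.0757) = 0.9271.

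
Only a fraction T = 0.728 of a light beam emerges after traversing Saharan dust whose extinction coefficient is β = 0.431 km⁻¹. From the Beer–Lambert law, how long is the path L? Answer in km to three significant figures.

Beer–Lambert: T = exp(−βL) ⇒ L = −ln(T)/β = −ln(0.728)/0.431 = 0.3175/0.431 = 0.7366 km.

0.737 km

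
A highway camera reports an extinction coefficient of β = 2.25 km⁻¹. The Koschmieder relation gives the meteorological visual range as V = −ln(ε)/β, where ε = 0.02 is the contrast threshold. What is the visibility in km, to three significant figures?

V = −ln(0.02) / 2.25 = 3.912 / 2.25 = 1.7387 km.

1.74 km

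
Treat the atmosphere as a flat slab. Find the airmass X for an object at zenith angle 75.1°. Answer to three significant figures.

3.89

X = sec z = 1/cos 75.1° = 1/0.2571 = 3.8890.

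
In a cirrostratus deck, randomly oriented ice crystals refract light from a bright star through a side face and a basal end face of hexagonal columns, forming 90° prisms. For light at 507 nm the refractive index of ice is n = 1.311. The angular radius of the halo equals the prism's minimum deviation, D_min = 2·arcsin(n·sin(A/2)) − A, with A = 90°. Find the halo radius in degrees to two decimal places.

n·sin(A/2) = 1.311 × sin 45° = 1.311 × 0.7071 = 0.9270.
D_min = 2·arcsin(0.9270) − 90° = 2 × 67.974° − 90° = 45.949°.

45.95°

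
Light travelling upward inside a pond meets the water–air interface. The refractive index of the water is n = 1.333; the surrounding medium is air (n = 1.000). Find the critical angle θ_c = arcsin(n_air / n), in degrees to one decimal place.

sin θ_c = n_air / n = 1.000 / 1.333 = 0.7502.
θ_c = arcsin(0.7502) = 48.61°.

48.6°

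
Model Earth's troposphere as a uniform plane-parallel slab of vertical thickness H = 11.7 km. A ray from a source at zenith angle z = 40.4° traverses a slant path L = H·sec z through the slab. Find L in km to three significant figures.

sec z = 1/cos 40.4° = 1.3131.
L = 11.7 × 1.3131 = 15.364 km.

15.4 km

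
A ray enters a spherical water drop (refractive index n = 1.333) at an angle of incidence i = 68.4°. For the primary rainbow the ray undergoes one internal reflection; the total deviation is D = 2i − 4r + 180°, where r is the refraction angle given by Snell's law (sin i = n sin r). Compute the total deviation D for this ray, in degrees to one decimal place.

sin r = sin 68.4° / 1.333 = 0.9298/1.333 = 0.6975; r = 44.23°.
D = 2·68.4° − 4·44.23° + 180° = 136.80° − 176.91° + 180° = 139.89°.

139.9°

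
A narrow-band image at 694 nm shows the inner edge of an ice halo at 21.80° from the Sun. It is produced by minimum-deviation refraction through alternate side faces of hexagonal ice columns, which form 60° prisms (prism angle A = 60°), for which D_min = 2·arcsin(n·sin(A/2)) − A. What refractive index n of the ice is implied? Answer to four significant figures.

Rearranging: n = sin((D_min + A)/2) / sin(A/2).
(D_min + A)/2 = (21.80° + 60°)/2 = 40.900°.
n = sin 40.900° / sin 30° = 0.6547 / 0.5000 = 1.3095.

1.309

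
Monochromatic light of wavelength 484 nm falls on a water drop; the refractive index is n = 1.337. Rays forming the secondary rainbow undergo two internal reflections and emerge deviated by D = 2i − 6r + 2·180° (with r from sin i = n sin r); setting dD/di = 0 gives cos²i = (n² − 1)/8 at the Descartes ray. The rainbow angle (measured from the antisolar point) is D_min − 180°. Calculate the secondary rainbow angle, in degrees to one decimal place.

51.9°

cos²i = (1.78757 − 1)/8 = 0.09845; i = arccos(0.31376) = 71.714°.
sin r = sin 71.714°/1.337 = 0.71017; r = 45.249°.
D_min = 2·71.714° − 6·45.249° + 360° = 231.934°.
Rainbow angle = D_min − 180° = 51.934°.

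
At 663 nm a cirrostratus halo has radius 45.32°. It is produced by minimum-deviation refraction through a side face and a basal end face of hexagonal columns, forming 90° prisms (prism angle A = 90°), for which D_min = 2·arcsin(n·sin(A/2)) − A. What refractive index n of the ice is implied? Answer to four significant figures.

1.308

Rearranging: n = sin((D_min + A)/2) / sin(A/2).
(D_min + A)/2 = (45.32° + 90°)/2 = 67.660°.
n = sin 67.660° / sin 45° = 0.9249 / 0.7071 = 1.3081.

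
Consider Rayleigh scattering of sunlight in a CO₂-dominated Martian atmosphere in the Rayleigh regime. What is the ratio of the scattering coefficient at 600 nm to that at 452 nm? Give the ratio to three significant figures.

0.322

Rayleigh scattering ∝ λ⁻⁴, so the ratio of coefficients is the inverse fourth power of the wavelength ratio.
σ(600)/σ(452) = (452/600)⁴ = (0.7533)⁴ = 0.3221.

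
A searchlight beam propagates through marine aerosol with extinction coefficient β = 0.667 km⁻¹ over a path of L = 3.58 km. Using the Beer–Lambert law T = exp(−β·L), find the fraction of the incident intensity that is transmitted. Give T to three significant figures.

0.0918

τ = β·L = 0.667 × 3.58 = 2.3879.
T = exp(−2.3879) = 0.0918.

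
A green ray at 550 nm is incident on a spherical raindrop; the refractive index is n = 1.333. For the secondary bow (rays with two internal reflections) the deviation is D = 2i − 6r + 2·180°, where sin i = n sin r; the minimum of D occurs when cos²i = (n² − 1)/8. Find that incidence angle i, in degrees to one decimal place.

cos²i = (1.333² − 1)/8 = (1.77689 − 1)/8 = 0.09711.
cos i = 0.31163, so i = 71.843°.

71.8°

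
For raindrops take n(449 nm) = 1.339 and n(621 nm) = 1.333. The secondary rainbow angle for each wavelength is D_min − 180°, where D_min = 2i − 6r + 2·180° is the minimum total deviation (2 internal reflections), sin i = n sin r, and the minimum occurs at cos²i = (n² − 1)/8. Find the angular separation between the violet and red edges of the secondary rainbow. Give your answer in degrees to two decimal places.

1.56°

At 449 nm (n = 1.339): cos²i = 0.09912 → i = 71.650°, r = 45.141°, D_min = 232.451°, rainbow angle = 52.451°.
At 621 nm (n = 1.333): cos²i = 0.09711 → i = 71.843°, r = 45.466°, D_min = 230.891°, rainbow angle = 50.891°.
Angular width = |52.451° − 50.891°| = 1.560°.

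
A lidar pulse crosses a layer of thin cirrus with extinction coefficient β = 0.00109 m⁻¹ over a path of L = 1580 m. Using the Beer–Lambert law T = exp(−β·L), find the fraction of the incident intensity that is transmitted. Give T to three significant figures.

0.179

τ = β·L = 0.00109 × 1580 = 1.7222.
T = exp(−1.7222) = 0.1787.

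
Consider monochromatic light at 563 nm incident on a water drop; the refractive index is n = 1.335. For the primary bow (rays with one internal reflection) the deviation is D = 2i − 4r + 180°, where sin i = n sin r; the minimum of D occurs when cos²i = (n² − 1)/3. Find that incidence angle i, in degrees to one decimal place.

cos²i = (1.335² − 1)/3 = (1.78222 − 1)/3 = 0.26074.
cos i = 0.51063, so i = 59.294°.

59.3°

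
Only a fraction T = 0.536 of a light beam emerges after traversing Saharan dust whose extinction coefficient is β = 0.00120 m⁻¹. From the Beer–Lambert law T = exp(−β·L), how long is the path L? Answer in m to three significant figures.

Beer–Lambert: T = exp(−βL) ⇒ L = −ln(T)/β = −ln(0.536)/0.00120 = 0.6236/0.00120 = 519.7 m.

520 m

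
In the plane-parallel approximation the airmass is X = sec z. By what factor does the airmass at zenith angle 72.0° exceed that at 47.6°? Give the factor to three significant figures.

2.18

X(72.0°)/X(47.6°) = sec 72.0° / sec 47.6° = cos 47.6° / cos 72.0° = 0.6743/0.3090 = 2.1821.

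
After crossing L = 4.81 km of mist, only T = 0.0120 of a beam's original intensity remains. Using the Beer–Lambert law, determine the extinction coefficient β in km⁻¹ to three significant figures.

Beer–Lambert: T = exp(−βL) ⇒ β = −ln(T)/L = −ln(0.0120)/4.81 = 4.4228/4.81 = 0.9195 km⁻¹.

0.920 km⁻¹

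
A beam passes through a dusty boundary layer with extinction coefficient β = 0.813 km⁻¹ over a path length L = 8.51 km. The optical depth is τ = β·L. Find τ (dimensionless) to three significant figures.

6.92

τ = β·L = 0.813 × 8.51 = 6.9186.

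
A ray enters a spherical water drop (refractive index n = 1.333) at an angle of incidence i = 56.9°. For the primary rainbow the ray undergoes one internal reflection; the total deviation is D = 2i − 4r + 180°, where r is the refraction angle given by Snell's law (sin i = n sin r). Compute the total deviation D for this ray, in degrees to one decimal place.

138.1°

sin r = sin 56.9° / 1.333 = 0.8377/1.333 = 0.6284; r = 38.94°.
D = 2·56.9° − 4·38.94° + 180° = 113.80° − 155.74° + 180° = 138.06°.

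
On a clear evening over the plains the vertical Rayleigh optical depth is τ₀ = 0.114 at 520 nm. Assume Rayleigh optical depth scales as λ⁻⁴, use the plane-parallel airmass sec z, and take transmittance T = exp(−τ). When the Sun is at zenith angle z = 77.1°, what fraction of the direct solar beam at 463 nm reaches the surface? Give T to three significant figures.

0.444

sec 77.1° = 4.4793.
τ = 0.114 × (520/463)⁴ × 4.4793 = 0.114 × 1.5911 × 4.4793 = 0.8125.
T = exp(−0.8125) = 0.4438.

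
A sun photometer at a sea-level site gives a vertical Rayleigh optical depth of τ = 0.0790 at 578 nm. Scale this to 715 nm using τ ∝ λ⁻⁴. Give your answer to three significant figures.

0.0337

τ(715 nm) = τ(578 nm) × (578/715)⁴ = 0.0790 × (0.8084)⁴ = 0.0790 × 0.4271 = 0.0337.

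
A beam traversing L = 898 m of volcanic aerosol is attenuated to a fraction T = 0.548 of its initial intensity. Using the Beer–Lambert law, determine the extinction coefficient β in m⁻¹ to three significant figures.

0.000670 m⁻¹

Beer–Lambert: T = exp(−βL) ⇒ β = −ln(T)/L = −ln(0.548)/898 = 0.6015/898 = 0.0006698 m⁻¹.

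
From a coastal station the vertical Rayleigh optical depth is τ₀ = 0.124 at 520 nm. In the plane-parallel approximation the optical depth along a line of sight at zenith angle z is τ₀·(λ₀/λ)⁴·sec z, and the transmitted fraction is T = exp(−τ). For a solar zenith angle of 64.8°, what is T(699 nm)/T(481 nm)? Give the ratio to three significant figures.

1.36

Airmass: sec 64.8° = 2.3486.
τ(699 nm) = 0.124 × (520/699)⁴ × 2.3486 = 0.124 × 0.3063 × 2.3486 = 0.0892.
τ(481 nm) = 0.124 × (520/481)⁴ × 2.3486 = 0.124 × 1.3659 × 2.3486 = 0.3978.
T(699)/T(481) = exp(τ_B − τ_A) = exp(0.3086) = 1.3615.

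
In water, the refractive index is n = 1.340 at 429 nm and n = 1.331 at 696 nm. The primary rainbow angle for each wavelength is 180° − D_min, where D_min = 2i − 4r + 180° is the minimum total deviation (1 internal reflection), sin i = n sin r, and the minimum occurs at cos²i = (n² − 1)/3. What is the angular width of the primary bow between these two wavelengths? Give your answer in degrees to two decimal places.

At 429 nm (n = 1.340): cos²i = 0.26520 → i = 59.004°, r = 39.770°, D_min = 138.929°, rainbow angle = 41.071°.
At 696 nm (n = 1.331): cos²i = 0.25719 → i = 59.527°, r = 40.356°, D_min = 137.630°, rainbow angle = 42.370°.
Angular width = |41.071° − 42.370°| = 1.299°.

1.30°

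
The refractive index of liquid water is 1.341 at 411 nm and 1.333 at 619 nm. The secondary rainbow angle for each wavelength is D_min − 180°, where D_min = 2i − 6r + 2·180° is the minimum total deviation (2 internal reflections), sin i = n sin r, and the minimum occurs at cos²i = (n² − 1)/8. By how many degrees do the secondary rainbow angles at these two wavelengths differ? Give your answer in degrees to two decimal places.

At 411 nm (n = 1.341): cos²i = 0.09979 → i = 71.586°, r = 45.034°, D_min = 232.966°, rainbow angle = 52.966°.
At 619 nm (n = 1.333): cos²i = 0.09711 → i = 71.843°, r = 45.466°, D_min = 230.891°, rainbow angle = 50.891°.
Angular width = |52.966° − 50.891°| = 2.075°.

2.08°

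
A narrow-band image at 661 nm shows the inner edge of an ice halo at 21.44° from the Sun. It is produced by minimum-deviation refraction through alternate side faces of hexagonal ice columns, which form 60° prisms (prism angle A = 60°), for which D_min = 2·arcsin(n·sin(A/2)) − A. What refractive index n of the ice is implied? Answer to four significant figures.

1.305

Rearranging: n = sin((D_min + A)/2) / sin(A/2).
(D_min + A)/2 = (21.44° + 60°)/2 = 40.720°.
n = sin 40.720° / sin 30° = 0.6524 / 0.5000 = 1.3047.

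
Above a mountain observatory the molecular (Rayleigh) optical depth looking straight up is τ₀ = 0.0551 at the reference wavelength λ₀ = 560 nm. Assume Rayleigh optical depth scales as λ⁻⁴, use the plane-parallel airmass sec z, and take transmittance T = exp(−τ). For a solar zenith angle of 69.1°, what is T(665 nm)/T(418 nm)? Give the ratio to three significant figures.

Airmass: sec 69.1° = 2.8032.
τ(665 nm) = 0.0551 × (560/665)⁴ × 2.8032 = 0.0551 × 0.5029 × 2.8032 = 0.0777.
τ(418 nm) = 0.0551 × (560/418)⁴ × 2.8032 = 0.0551 × 3.2214 × 2.8032 = 0.4976.
T(665)/T(418) = exp(τ_B − τ_A) = exp(0.4199) = 1.5218.

1.52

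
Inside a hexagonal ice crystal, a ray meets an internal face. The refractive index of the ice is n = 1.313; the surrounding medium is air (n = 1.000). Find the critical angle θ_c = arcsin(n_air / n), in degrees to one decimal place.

49.6°

sin θ_c = n_air / n = 1.000 / 1.313 = 0.7616.
θ_c = arcsin(0.7616) = 49.61°.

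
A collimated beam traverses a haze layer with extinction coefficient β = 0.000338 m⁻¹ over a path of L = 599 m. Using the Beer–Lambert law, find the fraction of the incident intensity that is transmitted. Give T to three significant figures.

0.817

τ = β·L = 0.000338 × 599 = 0.2025.
T = exp(−0.2025) = 0.8167.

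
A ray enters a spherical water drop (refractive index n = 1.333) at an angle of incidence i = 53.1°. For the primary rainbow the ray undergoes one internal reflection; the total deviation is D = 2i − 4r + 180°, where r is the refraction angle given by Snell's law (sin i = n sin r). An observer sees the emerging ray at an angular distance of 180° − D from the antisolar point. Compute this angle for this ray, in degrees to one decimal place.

sin r = sin 53.1° / 1.333 = 0.7997/1.333 = 0.5999; r = 36.86°.
D = 2·53.1° − 4·36.86° + 180° = 106.20° − 147.45° + 180° = 138.75°.
Angle from antisolar point = 180° − D = 41.25°.

41.3°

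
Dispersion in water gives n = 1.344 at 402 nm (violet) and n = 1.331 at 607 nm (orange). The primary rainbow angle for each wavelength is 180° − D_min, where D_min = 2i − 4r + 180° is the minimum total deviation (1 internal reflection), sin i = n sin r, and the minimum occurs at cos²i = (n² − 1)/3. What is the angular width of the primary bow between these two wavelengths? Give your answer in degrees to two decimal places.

At 402 nm (n = 1.344): cos²i = 0.26878 → i = 58.772°, r = 39.512°, D_min = 139.495°, rainbow angle = 40.505°.
At 607 nm (n = 1.331): cos²i = 0.25719 → i = 59.527°, r = 40.356°, D_min = 137.630°, rainbow angle = 42.370°.
Angular width = |40.505° − 42.370°| = 1.865°.

1.86°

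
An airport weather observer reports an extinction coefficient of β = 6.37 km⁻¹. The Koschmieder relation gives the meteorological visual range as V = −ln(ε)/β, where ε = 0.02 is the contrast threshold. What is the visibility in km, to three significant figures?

V = −ln(0.02) / 6.37 = 3.912 / 6.37 = 0.6141 km.

0.614 km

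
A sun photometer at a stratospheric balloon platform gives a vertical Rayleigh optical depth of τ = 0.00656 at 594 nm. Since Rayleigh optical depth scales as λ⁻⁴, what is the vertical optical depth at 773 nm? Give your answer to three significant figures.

τ(773 nm) = τ(594 nm) × (594/773)⁴ = 0.00656 × (0.7684)⁴ = 0.00656 × 0.3487 = 0.0023.

0.00229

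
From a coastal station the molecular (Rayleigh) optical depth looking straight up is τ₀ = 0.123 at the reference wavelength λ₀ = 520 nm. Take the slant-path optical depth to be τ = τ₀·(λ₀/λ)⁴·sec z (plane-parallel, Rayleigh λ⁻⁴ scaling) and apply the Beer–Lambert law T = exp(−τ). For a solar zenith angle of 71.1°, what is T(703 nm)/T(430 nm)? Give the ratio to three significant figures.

Airmass: sec 71.1° = 3.0872.
τ(703 nm) = 0.123 × (520/703)⁴ × 3.0872 = 0.123 × 0.2994 × 3.0872 = 0.1137.
τ(430 nm) = 0.123 × (520/430)⁴ × 3.0872 = 0.123 × 2.1386 × 3.0872 = 0.8121.
T(703)/T(430) = exp(τ_B − τ_A) = exp(0.6984) = 2.0106.

2.01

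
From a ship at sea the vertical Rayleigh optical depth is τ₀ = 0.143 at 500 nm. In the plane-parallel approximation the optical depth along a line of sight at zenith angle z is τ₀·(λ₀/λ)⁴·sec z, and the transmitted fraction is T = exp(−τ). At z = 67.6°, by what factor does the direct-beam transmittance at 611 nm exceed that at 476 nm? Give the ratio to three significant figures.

Airmass: sec 67.6° = 2.6242.
τ(611 nm) = 0.143 × (500/611)⁴ × 2.6242 = 0.143 × 0.4485 × 2.6242 = 0.1683.
τ(476 nm) = 0.143 × (500/476)⁴ × 2.6242 = 0.143 × 1.2175 × 2.6242 = 0.4569.
T(611)/T(476) = exp(τ_B − τ_A) = exp(0.2886) = 1.3345.

1.33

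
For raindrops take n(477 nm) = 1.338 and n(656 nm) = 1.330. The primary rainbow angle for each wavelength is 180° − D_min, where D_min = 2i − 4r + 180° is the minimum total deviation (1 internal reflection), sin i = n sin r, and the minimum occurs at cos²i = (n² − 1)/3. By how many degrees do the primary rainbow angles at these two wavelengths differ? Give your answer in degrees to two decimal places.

1.16°

At 477 nm (n = 1.338): cos²i = 0.26341 → i = 59.120°, r = 39.899°, D_min = 138.643°, rainbow angle = 41.357°.
At 656 nm (n = 1.330): cos²i = 0.25630 → i = 59.585°, r = 40.422°, D_min = 137.484°, rainbow angle = 42.516°.
Angular width = |41.357° − 42.516°| = 1.160°.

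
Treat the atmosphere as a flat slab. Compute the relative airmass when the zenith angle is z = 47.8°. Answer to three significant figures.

1.49

X = sec z = 1/cos 47.8° = 1/0.6717 = 1.4887.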